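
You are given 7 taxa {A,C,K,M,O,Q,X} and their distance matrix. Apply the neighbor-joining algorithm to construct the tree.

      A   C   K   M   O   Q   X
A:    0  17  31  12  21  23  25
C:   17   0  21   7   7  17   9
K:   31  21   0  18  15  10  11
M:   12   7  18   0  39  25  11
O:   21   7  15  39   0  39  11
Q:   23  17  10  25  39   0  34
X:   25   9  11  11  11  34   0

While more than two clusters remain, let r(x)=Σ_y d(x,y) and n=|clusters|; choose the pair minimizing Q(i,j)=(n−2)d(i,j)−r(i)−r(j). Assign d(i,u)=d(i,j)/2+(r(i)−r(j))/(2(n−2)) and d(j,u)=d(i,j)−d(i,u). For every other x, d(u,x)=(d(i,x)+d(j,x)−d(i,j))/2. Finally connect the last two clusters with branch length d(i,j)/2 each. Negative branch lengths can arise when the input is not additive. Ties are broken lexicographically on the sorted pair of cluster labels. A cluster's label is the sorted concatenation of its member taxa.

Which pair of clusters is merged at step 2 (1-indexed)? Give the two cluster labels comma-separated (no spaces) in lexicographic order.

A,M

1. join K+Q (d=10, Q=-204) ⇒ KQ; edges |K|=4/5, |Q|=46/5
  updated: d(A,KQ)=22, d(C,KQ)=14, d(KQ,M)=33/2, d(KQ,O)=22, d(KQ,X)=35/2
2. join A+M (d=12, Q=-269/2) ⇒ AM; edges |A|=119/16, |M|=73/16
  updated: d(AM,C)=6, d(AM,KQ)=53/4, d(AM,O)=24, d(AM,X)=12
3. join AM+KQ (d=53/4, Q=-329/4) ⇒ AKMQ; edges |AM|=113/24, |KQ|=205/24
  updated: d(AKMQ,C)=27/8, d(AKMQ,O)=131/8, d(AKMQ,X)=65/8
4. join AKMQ+C (d=27/8, Q=-81/2) ⇒ ACKMQ; edges |AKMQ|=61/16, |C|=-7/16
  updated: d(ACKMQ,O)=10, d(ACKMQ,X)=55/8
5. join ACKMQ+O (d=10, Q=-223/8) ⇒ ACKMOQ; edges |ACKMQ|=47/16, |O|=113/16
  updated: d(ACKMOQ,X)=63/16
6. join ACKMOQ+X (d=63/16) ⇒ ACKMOQX; edges |ACKMOQ|=63/32, |X|=63/32
final tree: (((((A:119/16,M:73/16):113/24,(K:4/5,Q:46/5):205/24):61/16,C:-7/16):47/16,O:113/16):63/32,X:63/32)
total length: 841/16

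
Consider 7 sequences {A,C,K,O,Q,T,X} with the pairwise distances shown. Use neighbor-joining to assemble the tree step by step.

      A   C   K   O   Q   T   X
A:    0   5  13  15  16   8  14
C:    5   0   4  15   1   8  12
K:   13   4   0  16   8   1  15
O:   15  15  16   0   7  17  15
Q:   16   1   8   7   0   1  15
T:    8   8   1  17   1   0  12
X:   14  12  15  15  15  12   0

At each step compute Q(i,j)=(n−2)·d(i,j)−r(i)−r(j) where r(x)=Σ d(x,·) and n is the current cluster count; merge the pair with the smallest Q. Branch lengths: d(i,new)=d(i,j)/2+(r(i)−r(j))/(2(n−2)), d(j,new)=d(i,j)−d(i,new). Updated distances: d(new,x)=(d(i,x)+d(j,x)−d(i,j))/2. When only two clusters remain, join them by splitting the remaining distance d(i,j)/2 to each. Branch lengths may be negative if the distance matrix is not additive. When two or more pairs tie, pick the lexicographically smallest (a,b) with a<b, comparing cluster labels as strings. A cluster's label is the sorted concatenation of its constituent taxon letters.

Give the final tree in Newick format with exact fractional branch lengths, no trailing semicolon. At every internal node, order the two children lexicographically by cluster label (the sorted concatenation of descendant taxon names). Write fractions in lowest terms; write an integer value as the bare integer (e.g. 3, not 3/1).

((((A:29/6,C:1/6):29/16,(K:3/2,T:-1/2):55/16):9/16,(O:53/8,Q:3/8):47/16):137/32,X:137/32)

iteration 1: select K,T (d=1, Q=-99); attach at lengths (3/2, -1/2); label the merged cluster KT
  updated: d(A,KT)=10, d(C,KT)=11/2, d(KT,O)=16, d(KT,Q)=4, d(KT,X)=13
iteration 2: select O,Q (d=7, Q=-83); attach at lengths (53/8, 3/8); label the merged cluster OQ
  updated: d(A,OQ)=12, d(C,OQ)=9/2, d(KT,OQ)=13/2, d(OQ,X)=23/2
iteration 3: select A,C (d=5, Q=-53); attach at lengths (29/6, 1/6); label the merged cluster AC
  updated: d(AC,KT)=21/4, d(AC,OQ)=23/4, d(AC,X)=21/2
iteration 4: select AC,KT (d=21/4, Q=-143/4); attach at lengths (29/16, 55/16); label the merged cluster ACKT
  updated: d(ACKT,OQ)=7/2, d(ACKT,X)=73/8
iteration 5: select ACKT,OQ (d=7/2, Q=-193/8); attach at lengths (9/16, 47/16); label the merged cluster ACKOQT
  updated: d(ACKOQT,X)=137/16
iteration 6: select ACKOQT,X (d=137/16); attach at lengths (137/32, 137/32); label the merged cluster ACKOQTX
final tree: ((((A:29/6,C:1/6):29/16,(K:3/2,T:-1/2):55/16):9/16,(O:53/8,Q:3/8):47/16):137/32,X:137/32)
total length: 485/16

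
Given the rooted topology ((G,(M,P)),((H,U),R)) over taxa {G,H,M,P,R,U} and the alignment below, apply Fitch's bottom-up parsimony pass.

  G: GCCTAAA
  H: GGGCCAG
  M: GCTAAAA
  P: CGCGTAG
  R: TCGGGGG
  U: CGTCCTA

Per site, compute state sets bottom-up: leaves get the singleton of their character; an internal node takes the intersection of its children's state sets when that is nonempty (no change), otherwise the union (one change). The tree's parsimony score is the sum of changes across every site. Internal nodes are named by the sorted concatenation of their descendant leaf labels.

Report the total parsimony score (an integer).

[col 0] MP: children M:{G}, P:{C} ∪→ {C,G}; cost 1
[col 0] GMP: children G:{G}, MP:{C,G} ∩→ {G}; cost 0
[col 0] HU: children H:{G}, U:{C} ∪→ {C,G}; cost 1
[col 0] HRU: children HU:{C,G}, R:{T} ∪→ {C,G,T}; cost 1
[col 0] GHMPRU: children GMP:{G}, HRU:{C,G,T} ∩→ {G}; cost 0
[col 1] MP: children M:{C}, P:{G} ∪→ {C,G}; cost 1
[col 1] GMP: children G:{C}, MP:{C,G} ∩→ {C}; cost 0
[col 1] HU: children H:{G}, U:{G} ∩→ {G}; cost 0
[col 1] HRU: children HU:{G}, R:{C} ∪→ {C,G}; cost 1
[col 1] GHMPRU: children GMP:{C}, HRU:{C,G} ∩→ {C}; cost 0
[col 2] MP: children M:{T}, P:{C} ∪→ {C,T}; cost 1
[col 2] GMP: children G:{C}, MP:{C,T} ∩→ {C}; cost 0
[col 2] HU: children H:{G}, U:{T} ∪→ {G,T}; cost 1
[col 2] HRU: children HU:{G,T}, R:{G} ∩→ {G}; cost 0
[col 2] GHMPRU: children GMP:{C}, HRU:{G} ∪→ {C,G}; cost 1
[col 3] MP: children M:{A}, P:{G} ∪→ {A,G}; cost 1
[col 3] GMP: children G:{T}, MP:{A,G} ∪→ {A,G,T}; cost 1
[col 3] HU: children H:{C}, U:{C} ∩→ {C}; cost 0
[col 3] HRU: children HU:{C}, R:{G} ∪→ {C,G}; cost 1
[col 3] GHMPRU: children GMP:{A,G,T}, HRU:{C,G} ∩→ {G}; cost 0
[col 4] MP: children M:{A}, P:{T} ∪→ {A,T}; cost 1
[col 4] GMP: children G:{A}, MP:{A,T} ∩→ {A}; cost 0
[col 4] HU: children H:{C}, U:{C} ∩→ {C}; cost 0
[col 4] HRU: children HU:{C}, R:{G} ∪→ {C,G}; cost 1
[col 4] GHMPRU: children GMP:{A}, HRU:{C,G} ∪→ {A,C,G}; cost 1
[col 5] MP: children M:{A}, P:{A} ∩→ {A}; cost 0
[col 5] GMP: children G:{A}, MP:{A} ∩→ {A}; cost 0
[col 5] HU: children H:{A}, U:{T} ∪→ {A,T}; cost 1
[col 5] HRU: children HU:{A,T}, R:{G} ∪→ {A,G,T}; cost 1
[col 5] GHMPRU: children GMP:{A}, HRU:{A,G,T} ∩→ {A}; cost 0
[col 6] MP: children M:{A}, P:{G} ∪→ {A,G}; cost 1
[col 6] GMP: children G:{A}, MP:{A,G} ∩→ {A}; cost 0
[col 6] HU: children H:{G}, U:{A} ∪→ {A,G}; cost 1
[col 6] HRU: children HU:{A,G}, R:{G} ∩→ {G}; cost 0
[col 6] GHMPRU: children GMP:{A}, HRU:{G} ∪→ {A,G}; cost 1
per-site changes: [3, 2, 3, 3, 3, 2, 3]; total = 19

19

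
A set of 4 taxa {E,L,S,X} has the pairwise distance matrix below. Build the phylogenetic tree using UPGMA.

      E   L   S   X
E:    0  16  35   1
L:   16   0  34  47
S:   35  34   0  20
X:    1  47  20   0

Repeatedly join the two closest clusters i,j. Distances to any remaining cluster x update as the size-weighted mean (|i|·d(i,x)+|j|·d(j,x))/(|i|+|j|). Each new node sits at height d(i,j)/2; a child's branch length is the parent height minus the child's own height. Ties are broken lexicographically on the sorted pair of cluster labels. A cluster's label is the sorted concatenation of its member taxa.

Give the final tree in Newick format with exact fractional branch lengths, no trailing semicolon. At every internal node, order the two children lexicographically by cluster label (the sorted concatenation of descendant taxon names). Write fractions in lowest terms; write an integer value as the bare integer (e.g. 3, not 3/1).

(((E:1/2,X:1/2):53/4,S:55/4):29/12,L:97/6)

1. join E+X (d=1) ⇒ EX; edges |E|=1/2, |X|=1/2
  updated: d(EX,L)=63/2, d(EX,S)=55/2
2. join EX+S (d=55/2) ⇒ ESX; edges |EX|=53/4, |S|=55/4
  updated: d(ESX,L)=97/3
3. join ESX+L (d=97/3) ⇒ ELSX; edges |ESX|=29/12, |L|=97/6
final tree: (((E:1/2,X:1/2):53/4,S:55/4):29/12,L:97/6)
total length: 559/12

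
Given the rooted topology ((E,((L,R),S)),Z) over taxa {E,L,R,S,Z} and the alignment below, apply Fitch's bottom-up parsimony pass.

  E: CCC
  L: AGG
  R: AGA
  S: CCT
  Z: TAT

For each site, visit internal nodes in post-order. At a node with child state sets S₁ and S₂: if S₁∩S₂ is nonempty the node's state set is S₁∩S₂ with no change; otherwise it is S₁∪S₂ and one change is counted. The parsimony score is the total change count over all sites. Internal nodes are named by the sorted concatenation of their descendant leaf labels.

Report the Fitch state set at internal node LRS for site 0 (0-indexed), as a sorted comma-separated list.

[col 0] LR: children L:{A}, R:{A} ∩→ {A}; cost 0
[col 0] LRS: children LR:{A}, S:{C} ∪→ {A,C}; cost 1
[col 0] ELRS: children E:{C}, LRS:{A,C} ∩→ {C}; cost 0
[col 0] ELRSZ: children ELRS:{C}, Z:{T} ∪→ {C,T}; cost 1
[col 1] LR: children L:{G}, R:{G} ∩→ {G}; cost 0
[col 1] LRS: children LR:{G}, S:{C} ∪→ {C,G}; cost 1
[col 1] ELRS: children E:{C}, LRS:{C,G} ∩→ {C}; cost 0
[col 1] ELRSZ: children ELRS:{C}, Z:{A} ∪→ {A,C}; cost 1
[col 2] LR: children L:{G}, R:{A} ∪→ {A,G}; cost 1
[col 2] LRS: children LR:{A,G}, S:{T} ∪→ {A,G,T}; cost 1
[col 2] ELRS: children E:{C}, LRS:{A,G,T} ∪→ {A,C,G,T}; cost 1
[col 2] ELRSZ: children ELRS:{A,C,G,T}, Z:{T} ∩→ {T}; cost 0
per-site changes: [2, 2, 3]; total = 7

A,C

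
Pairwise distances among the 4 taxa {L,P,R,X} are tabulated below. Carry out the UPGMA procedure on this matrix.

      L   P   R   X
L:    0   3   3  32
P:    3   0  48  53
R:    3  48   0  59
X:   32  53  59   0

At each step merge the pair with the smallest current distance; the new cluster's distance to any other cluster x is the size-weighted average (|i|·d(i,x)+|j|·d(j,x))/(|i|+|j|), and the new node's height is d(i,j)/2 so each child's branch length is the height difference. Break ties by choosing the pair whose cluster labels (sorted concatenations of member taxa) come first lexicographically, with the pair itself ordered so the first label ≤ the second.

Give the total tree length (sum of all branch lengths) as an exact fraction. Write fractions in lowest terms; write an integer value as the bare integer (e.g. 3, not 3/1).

1. join L+P (d=3) ⇒ LP; edges |L|=3/2, |P|=3/2
  updated: d(LP,R)=51/2, d(LP,X)=85/2
2. join LP+R (d=51/2) ⇒ LPR; edges |LP|=45/4, |R|=51/4
  updated: d(LPR,X)=48
3. join LPR+X (d=48) ⇒ LPRX; edges |LPR|=45/4, |X|=24
final tree: (((L:3/2,P:3/2):45/4,R:51/4):45/4,X:24)
total length: 249/4

249/4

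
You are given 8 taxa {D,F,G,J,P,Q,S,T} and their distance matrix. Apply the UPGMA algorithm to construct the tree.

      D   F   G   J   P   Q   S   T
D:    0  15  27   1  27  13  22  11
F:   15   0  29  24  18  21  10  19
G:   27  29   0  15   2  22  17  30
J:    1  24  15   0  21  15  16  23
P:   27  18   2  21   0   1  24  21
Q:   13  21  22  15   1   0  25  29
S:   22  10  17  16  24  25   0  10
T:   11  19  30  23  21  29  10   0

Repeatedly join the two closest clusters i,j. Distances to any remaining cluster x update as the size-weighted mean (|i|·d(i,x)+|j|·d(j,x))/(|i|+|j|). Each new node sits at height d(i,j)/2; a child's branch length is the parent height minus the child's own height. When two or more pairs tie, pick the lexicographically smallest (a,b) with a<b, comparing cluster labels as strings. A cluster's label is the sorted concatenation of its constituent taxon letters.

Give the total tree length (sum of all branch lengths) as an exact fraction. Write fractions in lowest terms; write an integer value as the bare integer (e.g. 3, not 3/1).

1519/30

iteration 1: select D,J (d=1); attach at lengths (1/2, 1/2); label the merged cluster DJ
  updated: d(DJ,F)=39/2, d(DJ,G)=21, d(DJ,P)=24, d(DJ,Q)=14, d(DJ,S)=19, d(DJ,T)=17
iteration 2: select P,Q (d=1); attach at lengths (1/2, 1/2); label the merged cluster PQ
  updated: d(DJ,PQ)=19, d(F,PQ)=39/2, d(G,PQ)=12, d(PQ,S)=49/2, d(PQ,T)=25
iteration 3: select F,S (d=10); attach at lengths (5, 5); label the merged cluster FS
  updated: d(DJ,FS)=77/4, d(FS,G)=23, d(FS,PQ)=22, d(FS,T)=29/2
iteration 4: select G,PQ (d=12); attach at lengths (6, 11/2); label the merged cluster GPQ
  updated: d(DJ,GPQ)=59/3, d(FS,GPQ)=67/3, d(GPQ,T)=80/3
iteration 5: select FS,T (d=29/2); attach at lengths (9/4, 29/4); label the merged cluster FST
  updated: d(DJ,FST)=37/2, d(FST,GPQ)=214/9
iteration 6: select DJ,FST (d=37/2); attach at lengths (35/4, 2); label the merged cluster DFJST
  updated: d(DFJST,GPQ)=332/15
iteration 7: select DFJST,GPQ (d=332/15); attach at lengths (109/60, 76/15); label the merged cluster DFGJPQST
final tree: (((D:1/2,J:1/2):35/4,((F:5,S:5):9/4,T:29/4):2):109/60,(G:6,(P:1/2,Q:1/2):11/2):76/15)
total length: 1519/30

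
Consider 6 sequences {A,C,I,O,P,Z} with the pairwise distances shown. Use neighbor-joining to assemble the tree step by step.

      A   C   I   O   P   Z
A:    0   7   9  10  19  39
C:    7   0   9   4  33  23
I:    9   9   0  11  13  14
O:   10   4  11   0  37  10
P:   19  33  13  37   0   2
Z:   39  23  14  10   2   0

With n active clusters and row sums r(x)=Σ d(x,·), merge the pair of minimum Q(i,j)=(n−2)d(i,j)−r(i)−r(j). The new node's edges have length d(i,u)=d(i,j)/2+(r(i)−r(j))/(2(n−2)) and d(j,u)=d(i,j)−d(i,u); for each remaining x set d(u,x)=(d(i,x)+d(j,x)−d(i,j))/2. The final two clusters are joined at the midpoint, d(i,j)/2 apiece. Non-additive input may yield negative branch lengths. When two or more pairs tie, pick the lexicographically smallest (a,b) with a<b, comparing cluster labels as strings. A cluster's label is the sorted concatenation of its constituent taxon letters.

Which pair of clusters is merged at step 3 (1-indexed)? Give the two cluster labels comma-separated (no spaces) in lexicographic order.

iteration 1: select P,Z (d=2, Q=-184); attach at lengths (3, -1); label the merged cluster PZ
  updated: d(A,PZ)=28, d(C,PZ)=27, d(I,PZ)=25/2, d(O,PZ)=45/2
iteration 2: select I,PZ (d=25/2, Q=-94); attach at lengths (-11/6, 43/3); label the merged cluster IPZ
  updated: d(A,IPZ)=49/4, d(C,IPZ)=47/4, d(IPZ,O)=21/2
iteration 3: select A,IPZ (d=49/4, Q=-157/4); attach at lengths (77/16, 119/16); label the merged cluster AIPZ
  updated: d(AIPZ,C)=13/4, d(AIPZ,O)=33/8
iteration 4: select AIPZ,C (d=13/4, Q=-91/8); attach at lengths (27/16, 25/16); label the merged cluster ACIPZ
  updated: d(ACIPZ,O)=39/16
iteration 5: select ACIPZ,O (d=39/16); attach at lengths (39/32, 39/32); label the merged cluster ACIOPZ
final tree: (((A:77/16,(I:-11/6,(P:3,Z:-1):43/3):119/16):27/16,C:25/16):39/32,O:39/32)
total length: 519/16

A,IPZ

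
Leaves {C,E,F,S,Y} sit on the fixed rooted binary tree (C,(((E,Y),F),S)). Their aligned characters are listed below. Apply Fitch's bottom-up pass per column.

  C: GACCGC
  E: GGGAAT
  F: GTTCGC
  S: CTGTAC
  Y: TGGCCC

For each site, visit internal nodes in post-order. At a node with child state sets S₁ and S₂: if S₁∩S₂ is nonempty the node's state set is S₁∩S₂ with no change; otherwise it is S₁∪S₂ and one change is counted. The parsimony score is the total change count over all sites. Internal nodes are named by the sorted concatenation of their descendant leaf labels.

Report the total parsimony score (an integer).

EY@0: {G} ∪ {T} = {G,T} (union, +1)
EFY@0: {G,T} ∩ {G} = {G} (intersection, +0)
EFSY@0: {G} ∪ {C} = {C,G} (union, +1)
CEFSY@0: {G} ∩ {C,G} = {G} (intersection, +0)
EY@1: {G} ∩ {G} = {G} (intersection, +0)
EFY@1: {G} ∪ {T} = {G,T} (union, +1)
EFSY@1: {G,T} ∩ {T} = {T} (intersection, +0)
CEFSY@1: {A} ∪ {T} = {A,T} (union, +1)
EY@2: {G} ∩ {G} = {G} (intersection, +0)
EFY@2: {G} ∪ {T} = {G,T} (union, +1)
EFSY@2: {G,T} ∩ {G} = {G} (intersection, +0)
CEFSY@2: {C} ∪ {G} = {C,G} (union, +1)
EY@3: {A} ∪ {C} = {A,C} (union, +1)
EFY@3: {A,C} ∩ {C} = {C} (intersection, +0)
EFSY@3: {C} ∪ {T} = {C,T} (union, +1)
CEFSY@3: {C} ∩ {C,T} = {C} (intersection, +0)
EY@4: {A} ∪ {C} = {A,C} (union, +1)
EFY@4: {A,C} ∪ {G} = {A,C,G} (union, +1)
EFSY@4: {A,C,G} ∩ {A} = {A} (intersection, +0)
CEFSY@4: {G} ∪ {A} = {A,G} (union, +1)
EY@5: {T} ∪ {C} = {C,T} (union, +1)
EFY@5: {C,T} ∩ {C} = {C} (intersection, +0)
EFSY@5: {C} ∩ {C} = {C} (intersection, +0)
CEFSY@5: {C} ∩ {C} = {C} (intersection, +0)
per-site changes: [2, 2, 2, 2, 3, 1]; total = 12

12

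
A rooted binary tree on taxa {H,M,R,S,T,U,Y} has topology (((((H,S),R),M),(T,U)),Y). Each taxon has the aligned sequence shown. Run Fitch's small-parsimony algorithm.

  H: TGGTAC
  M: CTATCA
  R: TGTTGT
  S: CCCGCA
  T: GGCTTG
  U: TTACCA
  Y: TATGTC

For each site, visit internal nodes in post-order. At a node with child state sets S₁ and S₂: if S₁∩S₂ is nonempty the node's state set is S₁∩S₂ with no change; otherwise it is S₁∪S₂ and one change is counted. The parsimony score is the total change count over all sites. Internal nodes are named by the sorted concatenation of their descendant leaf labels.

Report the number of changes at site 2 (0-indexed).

[col 0] HS: children H:{T}, S:{C} ∪→ {C,T}; cost 1
[col 0] HRS: children HS:{C,T}, R:{T} ∩→ {T}; cost 0
[col 0] HMRS: children HRS:{T}, M:{C} ∪→ {C,T}; cost 1
[col 0] TU: children T:{G}, U:{T} ∪→ {G,T}; cost 1
[col 0] HMRSTU: children HMRS:{C,T}, TU:{G,T} ∩→ {T}; cost 0
[col 0] HMRSTUY: children HMRSTU:{T}, Y:{T} ∩→ {T}; cost 0
[col 1] HS: children H:{G}, S:{C} ∪→ {C,G}; cost 1
[col 1] HRS: children HS:{C,G}, R:{G} ∩→ {G}; cost 0
[col 1] HMRS: children HRS:{G}, M:{T} ∪→ {G,T}; cost 1
[col 1] TU: children T:{G}, U:{T} ∪→ {G,T}; cost 1
[col 1] HMRSTU: children HMRS:{G,T}, TU:{G,T} ∩→ {G,T}; cost 0
[col 1] HMRSTUY: children HMRSTU:{G,T}, Y:{A} ∪→ {A,G,T}; cost 1
[col 2] HS: children H:{G}, S:{C} ∪→ {C,G}; cost 1
[col 2] HRS: children HS:{C,G}, R:{T} ∪→ {C,G,T}; cost 1
[col 2] HMRS: children HRS:{C,G,T}, M:{A} ∪→ {A,C,G,T}; cost 1
[col 2] TU: children T:{C}, U:{A} ∪→ {A,C}; cost 1
[col 2] HMRSTU: children HMRS:{A,C,G,T}, TU:{A,C} ∩→ {A,C}; cost 0
[col 2] HMRSTUY: children HMRSTU:{A,C}, Y:{T} ∪→ {A,C,T}; cost 1
[col 3] HS: children H:{T}, S:{G} ∪→ {G,T}; cost 1
[col 3] HRS: children HS:{G,T}, R:{T} ∩→ {T}; cost 0
[col 3] HMRS: children HRS:{T}, M:{T} ∩→ {T}; cost 0
[col 3] TU: children T:{T}, U:{C} ∪→ {C,T}; cost 1
[col 3] HMRSTU: children HMRS:{T}, TU:{C,T} ∩→ {T}; cost 0
[col 3] HMRSTUY: children HMRSTU:{T}, Y:{G} ∪→ {G,T}; cost 1
[col 4] HS: children H:{A}, S:{C} ∪→ {A,C}; cost 1
[col 4] HRS: children HS:{A,C}, R:{G} ∪→ {A,C,G}; cost 1
[col 4] HMRS: children HRS:{A,C,G}, M:{C} ∩→ {C}; cost 0
[col 4] TU: children T:{T}, U:{C} ∪→ {C,T}; cost 1
[col 4] HMRSTU: children HMRS:{C}, TU:{C,T} ∩→ {C}; cost 0
[col 4] HMRSTUY: children HMRSTU:{C}, Y:{T} ∪→ {C,T}; cost 1
[col 5] HS: children H:{C}, S:{A} ∪→ {A,C}; cost 1
[col 5] HRS: children HS:{A,C}, R:{T} ∪→ {A,C,T}; cost 1
[col 5] HMRS: children HRS:{A,C,T}, M:{A} ∩→ {A}; cost 0
[col 5] TU: children T:{G}, U:{A} ∪→ {A,G}; cost 1
[col 5] HMRSTU: children HMRS:{A}, TU:{A,G} ∩→ {A}; cost 0
[col 5] HMRSTUY: children HMRSTU:{A}, Y:{C} ∪→ {A,C}; cost 1
per-site changes: [3, 4, 5, 3, 4, 4]; total = 23

5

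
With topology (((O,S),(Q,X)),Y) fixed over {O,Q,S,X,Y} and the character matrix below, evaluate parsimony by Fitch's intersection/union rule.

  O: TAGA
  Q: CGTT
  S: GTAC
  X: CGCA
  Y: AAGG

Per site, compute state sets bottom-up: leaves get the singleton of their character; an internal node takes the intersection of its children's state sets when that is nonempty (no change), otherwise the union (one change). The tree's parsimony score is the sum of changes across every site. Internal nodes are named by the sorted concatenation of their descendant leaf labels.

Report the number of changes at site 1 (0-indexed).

2

site 0, node OS: O={T} ∪ S={G} → {G,T} (+1)
site 0, node QX: Q={C} ∩ X={C} → {C} (+0)
site 0, node OQSX: OS={G,T} ∪ QX={C} → {C,G,T} (+1)
site 0, node OQSXY: OQSX={C,G,T} ∪ Y={A} → {A,C,G,T} (+1)
site 1, node OS: O={A} ∪ S={T} → {A,T} (+1)
site 1, node QX: Q={G} ∩ X={G} → {G} (+0)
site 1, node OQSX: OS={A,T} ∪ QX={G} → {A,G,T} (+1)
site 1, node OQSXY: OQSX={A,G,T} ∩ Y={A} → {A} (+0)
site 2, node OS: O={G} ∪ S={A} → {A,G} (+1)
site 2, node QX: Q={T} ∪ X={C} → {C,T} (+1)
site 2, node OQSX: OS={A,G} ∪ QX={C,T} → {A,C,G,T} (+1)
site 2, node OQSXY: OQSX={A,C,G,T} ∩ Y={G} → {G} (+0)
site 3, node OS: O={A} ∪ S={C} → {A,C} (+1)
site 3, node QX: Q={T} ∪ X={A} → {A,T} (+1)
site 3, node OQSX: OS={A,C} ∩ QX={A,T} → {A} (+0)
site 3, node OQSXY: OQSX={A} ∪ Y={G} → {A,G} (+1)
per-site changes: [3, 2, 3, 3]; total = 11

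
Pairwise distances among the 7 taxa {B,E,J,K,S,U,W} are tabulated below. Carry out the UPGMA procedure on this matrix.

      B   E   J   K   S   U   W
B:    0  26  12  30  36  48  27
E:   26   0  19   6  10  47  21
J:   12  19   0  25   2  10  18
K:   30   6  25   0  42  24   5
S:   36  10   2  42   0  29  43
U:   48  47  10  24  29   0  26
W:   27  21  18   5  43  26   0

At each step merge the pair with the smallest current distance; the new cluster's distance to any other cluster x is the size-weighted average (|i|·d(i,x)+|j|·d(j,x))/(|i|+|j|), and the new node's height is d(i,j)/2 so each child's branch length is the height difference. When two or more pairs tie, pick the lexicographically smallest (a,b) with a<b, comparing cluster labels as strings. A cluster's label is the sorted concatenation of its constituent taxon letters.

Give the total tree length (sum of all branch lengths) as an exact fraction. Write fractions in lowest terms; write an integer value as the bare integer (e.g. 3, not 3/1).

63

1. join J+S (d=2) ⇒ JS; edges |J|=1, |S|=1
  updated: d(B,JS)=24, d(E,JS)=29/2, d(JS,K)=67/2, d(JS,U)=39/2, d(JS,W)=61/2
2. join K+W (d=5) ⇒ KW; edges |K|=5/2, |W|=5/2
  updated: d(B,KW)=57/2, d(E,KW)=27/2, d(JS,KW)=32, d(KW,U)=25
3. join E+KW (d=27/2) ⇒ EKW; edges |E|=27/4, |KW|=17/4
  updated: d(B,EKW)=83/3, d(EKW,JS)=157/6, d(EKW,U)=97/3
4. join JS+U (d=39/2) ⇒ JSU; edges |JS|=35/4, |U|=39/4
  updated: d(B,JSU)=32, d(EKW,JSU)=254/9
5. join B+EKW (d=83/3) ⇒ BEKW; edges |B|=83/6, |EKW|=85/12
  updated: d(BEKW,JSU)=175/6
6. join BEKW+JSU (d=175/6) ⇒ BEJKSUW; edges |BEKW|=3/4, |JSU|=29/6
final tree: ((B:83/6,(E:27/4,(K:5/2,W:5/2):17/4):85/12):3/4,((J:1,S:1):35/4,U:39/4):29/6)
total length: 63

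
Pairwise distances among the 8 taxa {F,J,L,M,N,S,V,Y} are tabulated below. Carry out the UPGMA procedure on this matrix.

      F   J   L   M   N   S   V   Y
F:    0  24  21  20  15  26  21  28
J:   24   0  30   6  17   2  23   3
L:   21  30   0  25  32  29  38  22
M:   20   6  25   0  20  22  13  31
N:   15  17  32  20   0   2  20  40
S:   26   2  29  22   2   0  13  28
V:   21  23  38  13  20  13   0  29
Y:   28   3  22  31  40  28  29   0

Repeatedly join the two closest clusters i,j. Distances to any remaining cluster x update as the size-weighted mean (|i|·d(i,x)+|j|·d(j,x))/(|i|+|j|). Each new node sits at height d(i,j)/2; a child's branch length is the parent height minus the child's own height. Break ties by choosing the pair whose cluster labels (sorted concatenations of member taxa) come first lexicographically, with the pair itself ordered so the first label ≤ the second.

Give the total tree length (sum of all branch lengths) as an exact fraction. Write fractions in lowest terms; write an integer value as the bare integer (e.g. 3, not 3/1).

4199/60

step 1: merge (J,S) at d=2; branch lengths J→1, S→1; new cluster JS
  updated: d(F,JS)=25, d(JS,L)=59/2, d(JS,M)=14, d(JS,N)=19/2, d(JS,V)=18, d(JS,Y)=31/2
step 2: merge (JS,N) at d=19/2; branch lengths JS→15/4, N→19/4; new cluster JNS
  updated: d(F,JNS)=65/3, d(JNS,L)=91/3, d(JNS,M)=16, d(JNS,V)=56/3, d(JNS,Y)=71/3
step 3: merge (M,V) at d=13; branch lengths M→13/2, V→13/2; new cluster MV
  updated: d(F,MV)=41/2, d(JNS,MV)=52/3, d(L,MV)=63/2, d(MV,Y)=30
step 4: merge (JNS,MV) at d=52/3; branch lengths JNS→47/12, MV→13/6; new cluster JMNSV
  updated: d(F,JMNSV)=106/5, d(JMNSV,L)=154/5, d(JMNSV,Y)=131/5
step 5: merge (F,L) at d=21; branch lengths F→21/2, L→21/2; new cluster FL
  updated: d(FL,JMNSV)=26, d(FL,Y)=25
step 6: merge (FL,Y) at d=25; branch lengths FL→2, Y→25/2; new cluster FLY
  updated: d(FLY,JMNSV)=391/15
step 7: merge (FLY,JMNSV) at d=391/15; branch lengths FLY→8/15, JMNSV→131/30; new cluster FJLMNSVY
final tree: (((F:21/2,L:21/2):2,Y:25/2):8/15,(((J:1,S:1):15/4,N:19/4):47/12,(M:13/2,V:13/2):13/6):131/30)
total length: 4199/60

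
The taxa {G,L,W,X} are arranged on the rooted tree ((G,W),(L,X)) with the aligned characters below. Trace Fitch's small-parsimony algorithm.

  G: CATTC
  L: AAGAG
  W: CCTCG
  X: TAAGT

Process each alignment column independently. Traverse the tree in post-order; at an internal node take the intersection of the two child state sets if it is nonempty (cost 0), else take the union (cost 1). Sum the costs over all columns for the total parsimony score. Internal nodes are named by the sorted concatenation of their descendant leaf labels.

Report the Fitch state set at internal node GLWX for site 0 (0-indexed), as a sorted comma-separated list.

A,C,T

[col 0] GW: children G:{C}, W:{C} ∩→ {C}; cost 0
[col 0] LX: children L:{A}, X:{T} ∪→ {A,T}; cost 1
[col 0] GLWX: children GW:{C}, LX:{A,T} ∪→ {A,C,T}; cost 1
[col 1] GW: children G:{A}, W:{C} ∪→ {A,C}; cost 1
[col 1] LX: children L:{A}, X:{A} ∩→ {A}; cost 0
[col 1] GLWX: children GW:{A,C}, LX:{A} ∩→ {A}; cost 0
[col 2] GW: children G:{T}, W:{T} ∩→ {T}; cost 0
[col 2] LX: children L:{G}, X:{A} ∪→ {A,G}; cost 1
[col 2] GLWX: children GW:{T}, LX:{A,G} ∪→ {A,G,T}; cost 1
[col 3] GW: children G:{T}, W:{C} ∪→ {C,T}; cost 1
[col 3] LX: children L:{A}, X:{G} ∪→ {A,G}; cost 1
[col 3] GLWX: children GW:{C,T}, LX:{A,G} ∪→ {A,C,G,T}; cost 1
[col 4] GW: children G:{C}, W:{G} ∪→ {C,G}; cost 1
[col 4] LX: children L:{G}, X:{T} ∪→ {G,T}; cost 1
[col 4] GLWX: children GW:{C,G}, LX:{G,T} ∩→ {G}; cost 0
per-site changes: [2, 1, 2, 3, 2]; total = 10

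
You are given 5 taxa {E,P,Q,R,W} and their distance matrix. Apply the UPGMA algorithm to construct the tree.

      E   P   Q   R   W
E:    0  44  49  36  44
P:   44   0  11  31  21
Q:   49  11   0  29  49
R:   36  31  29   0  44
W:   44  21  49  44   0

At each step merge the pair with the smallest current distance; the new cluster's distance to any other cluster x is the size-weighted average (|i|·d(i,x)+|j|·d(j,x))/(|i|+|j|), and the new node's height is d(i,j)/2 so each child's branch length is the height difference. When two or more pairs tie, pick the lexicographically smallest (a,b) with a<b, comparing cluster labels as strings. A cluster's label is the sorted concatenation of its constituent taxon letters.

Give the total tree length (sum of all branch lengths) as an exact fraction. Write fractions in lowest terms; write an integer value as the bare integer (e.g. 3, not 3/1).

331/4

iteration 1: select P,Q (d=11); attach at lengths (11/2, 11/2); label the merged cluster PQ
  updated: d(E,PQ)=93/2, d(PQ,R)=30, d(PQ,W)=35
iteration 2: select PQ,R (d=30); attach at lengths (19/2, 15); label the merged cluster PQR
  updated: d(E,PQR)=43, d(PQR,W)=38
iteration 3: select PQR,W (d=38); attach at lengths (4, 19); label the merged cluster PQRW
  updated: d(E,PQRW)=173/4
iteration 4: select E,PQRW (d=173/4); attach at lengths (173/8, 21/8); label the merged cluster EPQRW
final tree: (E:173/8,(((P:11/2,Q:11/2):19/2,R:15):4,W:19):21/8)
total length: 331/4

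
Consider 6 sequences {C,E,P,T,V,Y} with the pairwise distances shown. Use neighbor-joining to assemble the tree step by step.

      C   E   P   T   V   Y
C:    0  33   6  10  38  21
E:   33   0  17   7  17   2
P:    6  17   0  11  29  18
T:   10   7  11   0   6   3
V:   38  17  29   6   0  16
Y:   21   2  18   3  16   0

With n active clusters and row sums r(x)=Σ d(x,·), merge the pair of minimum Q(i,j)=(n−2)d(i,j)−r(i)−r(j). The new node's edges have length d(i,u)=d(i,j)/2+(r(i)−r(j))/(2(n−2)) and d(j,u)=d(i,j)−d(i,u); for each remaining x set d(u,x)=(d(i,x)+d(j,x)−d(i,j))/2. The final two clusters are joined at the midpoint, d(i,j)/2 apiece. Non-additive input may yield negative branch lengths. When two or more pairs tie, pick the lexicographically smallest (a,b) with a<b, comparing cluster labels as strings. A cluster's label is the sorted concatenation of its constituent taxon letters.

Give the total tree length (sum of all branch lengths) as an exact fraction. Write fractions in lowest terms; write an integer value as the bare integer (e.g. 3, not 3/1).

547/16

step 1: merge (C,P) at d=6, Q=-165; branch lengths C→51/8, P→-3/8; new cluster CP
  updated: d(CP,E)=22, d(CP,T)=15/2, d(CP,V)=61/2, d(CP,Y)=33/2
step 2: merge (E,Y) at d=2, Q=-159/2; branch lengths E→11/4, Y→-3/4; new cluster EY
  updated: d(CP,EY)=73/4, d(EY,T)=4, d(EY,V)=31/2
step 3: merge (CP,T) at d=15/2, Q=-235/4; branch lengths CP→215/16, T→-95/16; new cluster CPT
  updated: d(CPT,EY)=59/8, d(CPT,V)=29/2
step 4: merge (CPT,EY) at d=59/8, Q=-299/8; branch lengths CPT→51/16, EY→67/16; new cluster CEPTY
  updated: d(CEPTY,V)=181/16
step 5: merge (CEPTY,V) at d=181/16; branch lengths CEPTY→181/32, V→181/32; new cluster CEPTVY
final tree: ((((C:51/8,P:-3/8):215/16,T:-95/16):51/16,(E:11/4,Y:-3/4):67/16):181/32,V:181/32)
total length: 547/16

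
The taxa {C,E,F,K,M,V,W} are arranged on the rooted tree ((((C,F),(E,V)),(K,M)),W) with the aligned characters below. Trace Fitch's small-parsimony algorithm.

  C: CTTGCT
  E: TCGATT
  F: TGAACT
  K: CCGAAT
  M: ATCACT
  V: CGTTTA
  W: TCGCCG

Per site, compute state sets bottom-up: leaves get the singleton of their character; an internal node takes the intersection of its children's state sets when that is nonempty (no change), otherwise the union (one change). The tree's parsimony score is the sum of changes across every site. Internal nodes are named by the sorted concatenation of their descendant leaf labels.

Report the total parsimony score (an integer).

19

CF@0: {C} ∪ {T} = {C,T} (union, +1)
EV@0: {T} ∪ {C} = {C,T} (union, +1)
CEFV@0: {C,T} ∩ {C,T} = {C,T} (intersection, +0)
KM@0: {C} ∪ {A} = {A,C} (union, +1)
CEFKMV@0: {C,T} ∩ {A,C} = {C} (intersection, +0)
CEFKMVW@0: {C} ∪ {T} = {C,T} (union, +1)
CF@1: {T} ∪ {G} = {G,T} (union, +1)
EV@1: {C} ∪ {G} = {C,G} (union, +1)
CEFV@1: {G,T} ∩ {C,G} = {G} (intersection, +0)
KM@1: {C} ∪ {T} = {C,T} (union, +1)
CEFKMV@1: {G} ∪ {C,T} = {C,G,T} (union, +1)
CEFKMVW@1: {C,G,T} ∩ {C} = {C} (intersection, +0)
CF@2: {T} ∪ {A} = {A,T} (union, +1)
EV@2: {G} ∪ {T} = {G,T} (union, +1)
CEFV@2: {A,T} ∩ {G,T} = {T} (intersection, +0)
KM@2: {G} ∪ {C} = {C,G} (union, +1)
CEFKMV@2: {T} ∪ {C,G} = {C,G,T} (union, +1)
CEFKMVW@2: {C,G,T} ∩ {G} = {G} (intersection, +0)
CF@3: {G} ∪ {A} = {A,G} (union, +1)
EV@3: {A} ∪ {T} = {A,T} (union, +1)
CEFV@3: {A,G} ∩ {A,T} = {A} (intersection, +0)
KM@3: {A} ∩ {A} = {A} (intersection, +0)
CEFKMV@3: {A} ∩ {A} = {A} (intersection, +0)
CEFKMVW@3: {A} ∪ {C} = {A,C} (union, +1)
CF@4: {C} ∩ {C} = {C} (intersection, +0)
EV@4: {T} ∩ {T} = {T} (intersection, +0)
CEFV@4: {C} ∪ {T} = {C,T} (union, +1)
KM@4: {A} ∪ {C} = {A,C} (union, +1)
CEFKMV@4: {C,T} ∩ {A,C} = {C} (intersection, +0)
CEFKMVW@4: {C} ∩ {C} = {C} (intersection, +0)
CF@5: {T} ∩ {T} = {T} (intersection, +0)
EV@5: {T} ∪ {A} = {A,T} (union, +1)
CEFV@5: {T} ∩ {A,T} = {T} (intersection, +0)
KM@5: {T} ∩ {T} = {T} (intersection, +0)
CEFKMV@5: {T} ∩ {T} = {T} (intersection, +0)
CEFKMVW@5: {T} ∪ {G} = {G,T} (union, +1)
per-site changes: [4, 4, 4, 3, 2, 2]; total = 19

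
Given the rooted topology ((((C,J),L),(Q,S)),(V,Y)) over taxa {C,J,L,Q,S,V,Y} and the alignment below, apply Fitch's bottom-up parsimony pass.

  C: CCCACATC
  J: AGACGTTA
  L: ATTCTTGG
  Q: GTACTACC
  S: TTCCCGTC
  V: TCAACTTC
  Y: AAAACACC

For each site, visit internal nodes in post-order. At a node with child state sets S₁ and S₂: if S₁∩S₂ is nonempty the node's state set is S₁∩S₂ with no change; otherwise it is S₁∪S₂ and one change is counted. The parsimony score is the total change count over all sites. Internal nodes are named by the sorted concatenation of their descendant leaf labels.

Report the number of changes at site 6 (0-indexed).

3

CJ@0: {C} ∪ {A} = {A,C} (union, +1)
CJL@0: {A,C} ∩ {A} = {A} (intersection, +0)
QS@0: {G} ∪ {T} = {G,T} (union, +1)
CJLQS@0: {A} ∪ {G,T} = {A,G,T} (union, +1)
VY@0: {T} ∪ {A} = {A,T} (union, +1)
CJLQSVY@0: {A,G,T} ∩ {A,T} = {A,T} (intersection, +0)
CJ@1: {C} ∪ {G} = {C,G} (union, +1)
CJL@1: {C,G} ∪ {T} = {C,G,T} (union, +1)
QS@1: {T} ∩ {T} = {T} (intersection, +0)
CJLQS@1: {C,G,T} ∩ {T} = {T} (intersection, +0)
VY@1: {C} ∪ {A} = {A,C} (union, +1)
CJLQSVY@1: {T} ∪ {A,C} = {A,C,T} (union, +1)
CJ@2: {C} ∪ {A} = {A,C} (union, +1)
CJL@2: {A,C} ∪ {T} = {A,C,T} (union, +1)
QS@2: {A} ∪ {C} = {A,C} (union, +1)
CJLQS@2: {A,C,T} ∩ {A,C} = {A,C} (intersection, +0)
VY@2: {A} ∩ {A} = {A} (intersection, +0)
CJLQSVY@2: {A,C} ∩ {A} = {A} (intersection, +0)
CJ@3: {A} ∪ {C} = {A,C} (union, +1)
CJL@3: {A,C} ∩ {C} = {C} (intersection, +0)
QS@3: {C} ∩ {C} = {C} (intersection, +0)
CJLQS@3: {C} ∩ {C} = {C} (intersection, +0)
VY@3: {A} ∩ {A} = {A} (intersection, +0)
CJLQSVY@3: {C} ∪ {A} = {A,C} (union, +1)
CJ@4: {C} ∪ {G} = {C,G} (union, +1)
CJL@4: {C,G} ∪ {T} = {C,G,T} (union, +1)
QS@4: {T} ∪ {C} = {C,T} (union, +1)
CJLQS@4: {C,G,T} ∩ {C,T} = {C,T} (intersection, +0)
VY@4: {C} ∩ {C} = {C} (intersection, +0)
CJLQSVY@4: {C,T} ∩ {C} = {C} (intersection, +0)
CJ@5: {A} ∪ {T} = {A,T} (union, +1)
CJL@5: {A,T} ∩ {T} = {T} (intersection, +0)
QS@5: {A} ∪ {G} = {A,G} (union, +1)
CJLQS@5: {T} ∪ {A,G} = {A,G,T} (union, +1)
VY@5: {T} ∪ {A} = {A,T} (union, +1)
CJLQSVY@5: {A,G,T} ∩ {A,T} = {A,T} (intersection, +0)
CJ@6: {T} ∩ {T} = {T} (intersection, +0)
CJL@6: {T} ∪ {G} = {G,T} (union, +1)
QS@6: {C} ∪ {T} = {C,T} (union, +1)
CJLQS@6: {G,T} ∩ {C,T} = {T} (intersection, +0)
VY@6: {T} ∪ {C} = {C,T} (union, +1)
CJLQSVY@6: {T} ∩ {C,T} = {T} (intersection, +0)
CJ@7: {C} ∪ {A} = {A,C} (union, +1)
CJL@7: {A,C} ∪ {G} = {A,C,G} (union, +1)
QS@7: {C} ∩ {C} = {C} (intersection, +0)
CJLQS@7: {A,C,G} ∩ {C} = {C} (intersection, +0)
VY@7: {C} ∩ {C} = {C} (intersection, +0)
CJLQSVY@7: {C} ∩ {C} = {C} (intersection, +0)
per-site changes: [4, 4, 3, 2, 3, 4, 3, 2]; total = 25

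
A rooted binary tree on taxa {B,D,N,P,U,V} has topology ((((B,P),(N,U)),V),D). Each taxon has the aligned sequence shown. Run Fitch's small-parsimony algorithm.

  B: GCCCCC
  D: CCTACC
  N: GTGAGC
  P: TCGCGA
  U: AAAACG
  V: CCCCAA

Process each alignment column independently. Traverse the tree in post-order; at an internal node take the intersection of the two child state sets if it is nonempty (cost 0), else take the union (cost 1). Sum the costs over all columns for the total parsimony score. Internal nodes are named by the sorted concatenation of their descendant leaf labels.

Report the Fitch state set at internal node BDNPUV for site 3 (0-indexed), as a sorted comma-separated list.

site 0, node BP: B={G} ∪ P={T} → {G,T} (+1)
site 0, node NU: N={G} ∪ U={A} → {A,G} (+1)
site 0, node BNPU: BP={G,T} ∩ NU={A,G} → {G} (+0)
site 0, node BNPUV: BNPU={G} ∪ V={C} → {C,G} (+1)
site 0, node BDNPUV: BNPUV={C,G} ∩ D={C} → {C} (+0)
site 1, node BP: B={C} ∩ P={C} → {C} (+0)
site 1, node NU: N={T} ∪ U={A} → {A,T} (+1)
site 1, node BNPU: BP={C} ∪ NU={A,T} → {A,C,T} (+1)
site 1, node BNPUV: BNPU={A,C,T} ∩ V={C} → {C} (+0)
site 1, node BDNPUV: BNPUV={C} ∩ D={C} → {C} (+0)
site 2, node BP: B={C} ∪ P={G} → {C,G} (+1)
site 2, node NU: N={G} ∪ U={A} → {A,G} (+1)
site 2, node BNPU: BP={C,G} ∩ NU={A,G} → {G} (+0)
site 2, node BNPUV: BNPU={G} ∪ V={C} → {C,G} (+1)
site 2, node BDNPUV: BNPUV={C,G} ∪ D={T} → {C,G,T} (+1)
site 3, node BP: B={C} ∩ P={C} → {C} (+0)
site 3, node NU: N={A} ∩ U={A} → {A} (+0)
site 3, node BNPU: BP={C} ∪ NU={A} → {A,C} (+1)
site 3, node BNPUV: BNPU={A,C} ∩ V={C} → {C} (+0)
site 3, node BDNPUV: BNPUV={C} ∪ D={A} → {A,C} (+1)
site 4, node BP: B={C} ∪ P={G} → {C,G} (+1)
site 4, node NU: N={G} ∪ U={C} → {C,G} (+1)
site 4, node BNPU: BP={C,G} ∩ NU={C,G} → {C,G} (+0)
site 4, node BNPUV: BNPU={C,G} ∪ V={A} → {A,C,G} (+1)
site 4, node BDNPUV: BNPUV={A,C,G} ∩ D={C} → {C} (+0)
site 5, node BP: B={C} ∪ P={A} → {A,C} (+1)
site 5, node NU: N={C} ∪ U={G} → {C,G} (+1)
site 5, node BNPU: BP={A,C} ∩ NU={C,G} → {C} (+0)
site 5, node BNPUV: BNPU={C} ∪ V={A} → {A,C} (+1)
site 5, node BDNPUV: BNPUV={A,C} ∩ D={C} → {C} (+0)
per-site changes: [3, 2, 4, 2, 3, 3]; total = 17

A,C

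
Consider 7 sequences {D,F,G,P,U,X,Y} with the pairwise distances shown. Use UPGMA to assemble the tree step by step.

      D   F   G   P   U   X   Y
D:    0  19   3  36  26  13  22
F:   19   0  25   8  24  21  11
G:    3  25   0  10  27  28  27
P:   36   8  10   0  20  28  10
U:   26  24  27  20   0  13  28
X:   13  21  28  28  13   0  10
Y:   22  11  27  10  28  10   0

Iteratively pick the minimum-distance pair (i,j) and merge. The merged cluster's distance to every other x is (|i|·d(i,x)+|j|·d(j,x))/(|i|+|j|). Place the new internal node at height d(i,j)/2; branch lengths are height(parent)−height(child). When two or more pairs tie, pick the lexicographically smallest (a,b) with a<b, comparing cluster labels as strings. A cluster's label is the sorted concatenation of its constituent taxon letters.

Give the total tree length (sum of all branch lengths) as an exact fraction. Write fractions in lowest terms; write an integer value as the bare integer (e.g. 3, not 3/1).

step 1: merge (D,G) at d=3; branch lengths D→3/2, G→3/2; new cluster DG
  updated: d(DG,F)=22, d(DG,P)=23, d(DG,U)=53/2, d(DG,X)=41/2, d(DG,Y)=49/2
step 2: merge (F,P) at d=8; branch lengths F→4, P→4; new cluster FP
  updated: d(DG,FP)=45/2, d(FP,U)=22, d(FP,X)=49/2, d(FP,Y)=21/2
step 3: merge (X,Y) at d=10; branch lengths X→5, Y→5; new cluster XY
  updated: d(DG,XY)=45/2, d(FP,XY)=35/2, d(U,XY)=41/2
step 4: merge (FP,XY) at d=35/2; branch lengths FP→19/4, XY→15/4; new cluster FPXY
  updated: d(DG,FPXY)=45/2, d(FPXY,U)=85/4
step 5: merge (FPXY,U) at d=85/4; branch lengths FPXY→15/8, U→85/8; new cluster FPUXY
  updated: d(DG,FPUXY)=233/10
step 6: merge (DG,FPUXY) at d=233/10; branch lengths DG→203/20, FPUXY→41/40; new cluster DFGPUXY
final tree: ((D:3/2,G:3/2):203/20,(((F:4,P:4):19/4,(X:5,Y:5):15/4):15/8,U:85/8):41/40)
total length: 2127/40

2127/40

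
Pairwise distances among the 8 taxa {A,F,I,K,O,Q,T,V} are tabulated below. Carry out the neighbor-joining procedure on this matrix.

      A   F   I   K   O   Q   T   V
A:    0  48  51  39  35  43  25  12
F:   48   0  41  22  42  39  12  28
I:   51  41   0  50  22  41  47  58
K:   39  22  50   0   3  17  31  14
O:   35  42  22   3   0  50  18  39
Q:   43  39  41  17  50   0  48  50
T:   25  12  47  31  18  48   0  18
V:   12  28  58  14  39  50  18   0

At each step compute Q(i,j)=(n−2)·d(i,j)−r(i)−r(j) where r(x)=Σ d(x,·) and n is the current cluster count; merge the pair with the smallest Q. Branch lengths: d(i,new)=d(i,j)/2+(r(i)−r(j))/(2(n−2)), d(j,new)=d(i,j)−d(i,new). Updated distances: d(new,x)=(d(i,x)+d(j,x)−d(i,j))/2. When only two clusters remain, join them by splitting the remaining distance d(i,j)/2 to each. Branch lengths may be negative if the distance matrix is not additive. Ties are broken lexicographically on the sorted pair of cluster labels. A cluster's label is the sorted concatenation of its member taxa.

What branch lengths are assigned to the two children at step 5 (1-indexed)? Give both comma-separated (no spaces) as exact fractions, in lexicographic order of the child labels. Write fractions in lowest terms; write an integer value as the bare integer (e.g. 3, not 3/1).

183/16,101/16

1. join A+V (d=12, Q=-400) ⇒ AV; edges |A|=53/6, |V|=19/6
  updated: d(AV,F)=32, d(AV,I)=97/2, d(AV,K)=41/2, d(AV,O)=31, d(AV,Q)=81/2, d(AV,T)=31/2
2. join I+O (d=22, Q=-611/2) ⇒ IO; edges |I|=387/20, |O|=53/20
  updated: d(AV,IO)=115/4, d(F,IO)=61/2, d(IO,K)=31/2, d(IO,Q)=69/2, d(IO,T)=43/2
3. join K+Q (d=17, Q=-217) ⇒ KQ; edges |K|=-5/8, |Q|=141/8
  updated: d(AV,KQ)=22, d(F,KQ)=22, d(IO,KQ)=33/2, d(KQ,T)=31
4. join F+T (d=12, Q=-281/2) ⇒ FT; edges |F|=35/4, |T|=13/4
  updated: d(AV,FT)=71/4, d(FT,IO)=20, d(FT,KQ)=41/2
5. join AV+FT (d=71/4, Q=-365/4) ⇒ AFTV; edges |AV|=183/16, |FT|=101/16
  updated: d(AFTV,IO)=31/2, d(AFTV,KQ)=99/8
6. join AFTV+IO (d=31/2, Q=-355/8) ⇒ AFIOTV; edges |AFTV|=91/16, |IO|=157/16
  updated: d(AFIOTV,KQ)=107/16
7. join AFIOTV+KQ (d=107/16) ⇒ AFIKOQTV; edges |AFIOTV|=107/32, |KQ|=107/32
final tree: ((((A:53/6,V:19/6):183/16,(F:35/4,T:13/4):101/16):91/16,(I:387/20,O:53/20):157/16):107/32,(K:-5/8,Q:141/8):107/32)
total length: 1647/16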